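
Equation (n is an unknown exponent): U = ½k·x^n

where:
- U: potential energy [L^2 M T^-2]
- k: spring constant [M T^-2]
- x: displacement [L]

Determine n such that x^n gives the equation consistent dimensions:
n = 2

U has dimensions [L^2 M T^-2]; x has dimensions [L].
The rest of the RHS has dimensions [M T^-2], so x^n must supply [L^2].
With n = 2: ½k·x^2 has dimensions [L^2 M T^-2], matching the LHS ✓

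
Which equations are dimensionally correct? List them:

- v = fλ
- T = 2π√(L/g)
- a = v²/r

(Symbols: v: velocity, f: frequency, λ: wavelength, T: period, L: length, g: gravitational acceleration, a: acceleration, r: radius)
Dimensionally correct: v = fλ, T = 2π√(L/g), a = v²/r
Dimensionally incorrect: none
Ordered (correct first, then incorrect): v = fλ, T = 2π√(L/g), a = v²/r

- v = fλ: LHS [L T^-1], RHS [L T^-1] → correct ✓
- T = 2π√(L/g): LHS [T], RHS [T] → correct ✓
- a = v²/r: LHS [L T^-2], RHS [L T^-2] → correct ✓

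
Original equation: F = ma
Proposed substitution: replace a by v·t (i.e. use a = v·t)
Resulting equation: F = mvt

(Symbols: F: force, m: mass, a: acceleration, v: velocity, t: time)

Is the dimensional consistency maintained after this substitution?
No

[a] = [L T^-2] and [v·t] = [L]. These differ, so the substitution replaces a quantity by one of different dimensions and the result F = mvt has LHS [L M T^-2] vs RHS [L M] — inconsistent.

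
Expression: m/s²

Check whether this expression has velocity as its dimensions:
No

The expression m/s² has dimensions [L T^-2], but velocity has dimensions [L T^-1].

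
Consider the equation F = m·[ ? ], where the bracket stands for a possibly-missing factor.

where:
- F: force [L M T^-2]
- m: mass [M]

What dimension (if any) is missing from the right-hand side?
[L T^-2] — acceleration (e.g. a)

F has dimensions [L M T^-2]; m has dimensions [M].
The bracketed factor must supply [L M T^-2] / [M] = [L T^-2].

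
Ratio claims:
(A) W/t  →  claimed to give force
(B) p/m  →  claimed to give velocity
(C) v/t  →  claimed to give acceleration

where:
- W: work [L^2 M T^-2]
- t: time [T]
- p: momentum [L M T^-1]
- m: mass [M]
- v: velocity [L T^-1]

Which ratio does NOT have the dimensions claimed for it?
(A) W/t does not give force

(A) W/t: [L^2 M T^-3] ≠ force [L M T^-2] ✗
(B) p/m: [L T^-1] = velocity [L T^-1] ✓
(C) v/t: [L T^-2] = acceleration [L T^-2] ✓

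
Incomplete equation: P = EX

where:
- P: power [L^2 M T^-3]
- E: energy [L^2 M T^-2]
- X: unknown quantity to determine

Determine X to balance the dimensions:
X = f (inverse time / frequency (1/t)), dimensions [T^-1]

P has dimensions [L^2 M T^-3]; the rest of the RHS (E) has dimensions [L^2 M T^-2].
So X must have dimensions [T^-1] — X = f (inverse time / frequency (1/t)).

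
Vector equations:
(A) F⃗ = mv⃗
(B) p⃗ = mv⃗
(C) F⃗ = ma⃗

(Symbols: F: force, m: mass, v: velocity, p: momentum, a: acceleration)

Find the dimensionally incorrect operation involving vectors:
(A) F⃗ = mv⃗

(A) F⃗ = mv⃗: LHS [L M T^-2], RHS [L M T^-1] ✗ — mass times velocity is momentum, not force; should be ma⃗
(B) p⃗ = mv⃗: LHS [L M T^-1], RHS [L M T^-1] ✓ — mass (scalar) times velocity (vector)
(C) F⃗ = ma⃗: LHS [L M T^-2], RHS [L M T^-2] ✓ — Force and acceleration are vectors, mass is a scalar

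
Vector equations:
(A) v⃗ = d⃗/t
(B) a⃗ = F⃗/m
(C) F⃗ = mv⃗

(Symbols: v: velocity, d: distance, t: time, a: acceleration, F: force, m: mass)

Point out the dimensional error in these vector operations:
(C) F⃗ = mv⃗

(A) v⃗ = d⃗/t: LHS [L T^-1], RHS [L T^-1] ✓ — displacement (vector) divided by time (scalar)
(B) a⃗ = F⃗/m: LHS [L T^-2], RHS [L T^-2] ✓ — force (vector) divided by mass (scalar)
(C) F⃗ = mv⃗: LHS [L M T^-2], RHS [L M T^-1] ✗ — mass times velocity is momentum, not force; should be ma⃗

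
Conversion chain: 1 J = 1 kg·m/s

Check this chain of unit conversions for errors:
The chain is incorrect (it contains an error).

Incorrect: Joule is kg·m²/s², not kg·m/s (that is momentum)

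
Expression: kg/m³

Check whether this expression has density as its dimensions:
Yes

The expression kg/m³ has dimensions [L^-3 M], which is exactly density [L^-3 M].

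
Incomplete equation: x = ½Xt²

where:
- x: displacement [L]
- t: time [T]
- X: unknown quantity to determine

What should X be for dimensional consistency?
X = a (acceleration), dimensions [L T^-2]

x has dimensions [L]; the rest of the RHS (½ t²) has dimensions [T^2].
So X must have dimensions [L T^-2] — X = a (acceleration).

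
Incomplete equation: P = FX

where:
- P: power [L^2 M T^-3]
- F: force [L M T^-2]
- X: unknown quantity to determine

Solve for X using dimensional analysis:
X = v (velocity), dimensions [L T^-1]

P has dimensions [L^2 M T^-3]; the rest of the RHS (F) has dimensions [L M T^-2].
So X must have dimensions [L T^-1] — X = v (velocity).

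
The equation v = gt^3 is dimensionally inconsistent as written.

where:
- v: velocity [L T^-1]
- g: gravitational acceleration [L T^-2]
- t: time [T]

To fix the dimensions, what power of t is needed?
The exponent of t should be 1: v = gt

The LHS v has dimensions [L T^-1]; t has dimensions [T].
As written, the RHS gt^3 (exponent 3 on t) has dimensions [L T], which does not match.
With exponent 1, the RHS gt has dimensions [L T^-1], matching the LHS.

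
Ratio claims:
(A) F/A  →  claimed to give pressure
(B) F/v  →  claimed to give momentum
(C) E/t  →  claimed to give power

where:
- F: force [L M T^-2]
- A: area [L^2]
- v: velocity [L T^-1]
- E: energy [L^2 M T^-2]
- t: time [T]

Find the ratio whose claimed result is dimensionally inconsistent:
(B) F/v does not give momentum

(A) F/A: [L^-1 M T^-2] = pressure [L^-1 M T^-2] ✓
(B) F/v: [M T^-1] ≠ momentum [L M T^-1] ✗
(C) E/t: [L^2 M T^-3] = power [L^2 M T^-3] ✓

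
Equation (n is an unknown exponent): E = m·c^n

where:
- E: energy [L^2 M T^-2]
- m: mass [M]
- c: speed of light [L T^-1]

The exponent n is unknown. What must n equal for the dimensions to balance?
n = 2

E has dimensions [L^2 M T^-2]; c has dimensions [L T^-1].
The rest of the RHS has dimensions [M], so c^n must supply [L^2 T^-2].
With n = 2: m·c^2 has dimensions [L^2 M T^-2], matching the LHS ✓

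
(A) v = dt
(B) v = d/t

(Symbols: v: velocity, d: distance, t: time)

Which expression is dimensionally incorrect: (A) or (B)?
(A)

(A) v = dt: LHS [L T^-1], RHS [L T] ✗
(B) v = d/t: LHS [L T^-1], RHS [L T^-1] ✓

Expression (A) v = dt is dimensionally incorrect.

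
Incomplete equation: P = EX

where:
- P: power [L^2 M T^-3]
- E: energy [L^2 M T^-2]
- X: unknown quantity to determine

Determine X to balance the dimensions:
X = f (inverse time / frequency (1/t)), dimensions [T^-1]

P has dimensions [L^2 M T^-3]; the rest of the RHS (E) has dimensions [L^2 M T^-2].
So X must have dimensions [T^-1] — X = f (inverse time / frequency (1/t)).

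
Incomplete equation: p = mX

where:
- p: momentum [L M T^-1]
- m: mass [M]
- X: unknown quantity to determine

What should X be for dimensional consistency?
X = v (velocity), dimensions [L T^-1]

p has dimensions [L M T^-1]; the rest of the RHS (m) has dimensions [M].
So X must have dimensions [L T^-1] — X = v (velocity).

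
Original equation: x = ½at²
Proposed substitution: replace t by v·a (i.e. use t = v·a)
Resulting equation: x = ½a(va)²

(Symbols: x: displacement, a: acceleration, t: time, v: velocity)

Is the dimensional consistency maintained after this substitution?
No

[t] = [T] and [v·a] = [L^2 T^-3]. These differ, so the substitution replaces a quantity by one of different dimensions and the result x = ½a(va)² has LHS [L] vs RHS [L^5 T^-8] — inconsistent.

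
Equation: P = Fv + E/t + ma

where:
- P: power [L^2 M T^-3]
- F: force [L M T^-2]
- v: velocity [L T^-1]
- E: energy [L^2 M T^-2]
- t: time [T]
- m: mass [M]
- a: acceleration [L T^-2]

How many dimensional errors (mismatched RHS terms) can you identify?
1

LHS P: [L^2 M T^-3]
- Fv: [L^2 M T^-3] ✓
- E/t: [L^2 M T^-3] ✓
- ma: [L M T^-2] ✗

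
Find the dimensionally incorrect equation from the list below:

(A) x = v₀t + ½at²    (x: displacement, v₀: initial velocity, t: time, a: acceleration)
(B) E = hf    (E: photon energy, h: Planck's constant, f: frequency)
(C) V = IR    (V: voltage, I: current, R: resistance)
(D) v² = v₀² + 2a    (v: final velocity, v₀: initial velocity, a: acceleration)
(D) v² = v₀² + 2a

The equation (D) v² = v₀² + 2a is dimensionally incorrect.

LHS (v²): [L^2 T^-2]
RHS terms:
  - v₀²: [L^2 T^-2] ✓
  - 2a: [L T^-2] ✗ (does not match LHS)

The dimensions do not match. The other three equations balance.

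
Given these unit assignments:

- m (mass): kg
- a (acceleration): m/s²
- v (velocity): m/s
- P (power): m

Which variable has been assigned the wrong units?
P

The variable P (power) should have units W, not m.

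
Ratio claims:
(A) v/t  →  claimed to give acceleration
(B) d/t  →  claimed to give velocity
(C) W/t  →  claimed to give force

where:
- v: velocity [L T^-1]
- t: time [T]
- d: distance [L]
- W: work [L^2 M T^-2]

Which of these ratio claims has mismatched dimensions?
(C) W/t does not give force

(A) v/t: [L T^-2] = acceleration [L T^-2] ✓
(B) d/t: [L T^-1] = velocity [L T^-1] ✓
(C) W/t: [L^2 M T^-3] ≠ force [L M T^-2] ✗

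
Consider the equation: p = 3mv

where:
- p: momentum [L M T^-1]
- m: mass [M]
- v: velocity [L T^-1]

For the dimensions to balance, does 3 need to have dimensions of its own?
No

p has dimensions [L M T^-1] and mv already has dimensions [L M T^-1], so the equation balances without 3 contributing any dimensions. 3 is a pure (dimensionless) number; changing or removing it would not affect dimensional consistency.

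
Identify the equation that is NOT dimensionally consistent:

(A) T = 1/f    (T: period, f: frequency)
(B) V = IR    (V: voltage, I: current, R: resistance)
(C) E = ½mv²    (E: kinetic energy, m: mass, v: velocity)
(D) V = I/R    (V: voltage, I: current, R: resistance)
(D) V = I/R

The equation (D) V = I/R is dimensionally incorrect.

LHS (V): [I^-1 L^2 M T^-3]
RHS (I/R): [I^3 L^-2 M^-1 T^3] ✗

The dimensions do not match. The other three equations balance.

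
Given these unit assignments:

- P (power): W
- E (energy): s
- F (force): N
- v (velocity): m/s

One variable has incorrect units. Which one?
E

The variable E (energy) should have units J, not s.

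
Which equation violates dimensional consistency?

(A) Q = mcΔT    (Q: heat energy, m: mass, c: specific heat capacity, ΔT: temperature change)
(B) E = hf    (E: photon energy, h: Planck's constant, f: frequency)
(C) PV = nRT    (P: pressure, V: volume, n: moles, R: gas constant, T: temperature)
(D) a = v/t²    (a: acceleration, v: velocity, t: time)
(D) a = v/t²

The equation (D) a = v/t² is dimensionally incorrect.

LHS (a): [L T^-2]
RHS (v/t²): [L T^-3] ✗

The dimensions do not match. The other three equations balance.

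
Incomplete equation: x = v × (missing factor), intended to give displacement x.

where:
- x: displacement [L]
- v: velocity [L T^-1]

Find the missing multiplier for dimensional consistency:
t (time), dimensions [T]

x has dimensions [L] and v has dimensions [L T^-1].
The missing factor must have dimensions [L] / [L T^-1] = [T], i.e. time (t).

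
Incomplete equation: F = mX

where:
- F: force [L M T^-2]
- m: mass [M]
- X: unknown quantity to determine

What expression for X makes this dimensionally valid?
X = a (acceleration), dimensions [L T^-2]

F has dimensions [L M T^-2]; the rest of the RHS (m) has dimensions [M].
So X must have dimensions [L T^-2] — X = a (acceleration).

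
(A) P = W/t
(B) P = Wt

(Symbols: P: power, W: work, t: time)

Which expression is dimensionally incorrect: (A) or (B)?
(B)

(A) P = W/t: LHS [L^2 M T^-3], RHS [L^2 M T^-3] ✓
(B) P = Wt: LHS [L^2 M T^-3], RHS [L^2 M T^-1] ✗

Expression (B) P = Wt is dimensionally incorrect.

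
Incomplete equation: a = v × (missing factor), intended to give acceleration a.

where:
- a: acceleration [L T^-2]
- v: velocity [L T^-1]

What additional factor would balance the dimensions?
1/t (inverse time), dimensions [T^-1]

a has dimensions [L T^-2] and v has dimensions [L T^-1].
The missing factor must have dimensions [L T^-2] / [L T^-1] = [T^-1], i.e. inverse time (1/t).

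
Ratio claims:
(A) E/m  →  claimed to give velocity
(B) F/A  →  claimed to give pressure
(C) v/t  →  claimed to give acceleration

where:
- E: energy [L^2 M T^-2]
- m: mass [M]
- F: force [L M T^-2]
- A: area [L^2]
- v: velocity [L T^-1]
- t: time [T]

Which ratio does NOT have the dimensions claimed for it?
(A) E/m does not give velocity

(A) E/m: [L^2 T^-2] ≠ velocity [L T^-1] ✗
(B) F/A: [L^-1 M T^-2] = pressure [L^-1 M T^-2] ✓
(C) v/t: [L T^-2] = acceleration [L T^-2] ✓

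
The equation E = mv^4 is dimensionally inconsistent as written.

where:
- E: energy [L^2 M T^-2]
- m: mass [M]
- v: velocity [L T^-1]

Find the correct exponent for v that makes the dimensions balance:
The exponent of v should be 2: E = mv^2

The LHS E has dimensions [L^2 M T^-2]; v has dimensions [L T^-1].
As written, the RHS mv^4 (exponent 4 on v) has dimensions [L^4 M T^-4], which does not match.
With exponent 2, the RHS mv^2 has dimensions [L^2 M T^-2], matching the LHS.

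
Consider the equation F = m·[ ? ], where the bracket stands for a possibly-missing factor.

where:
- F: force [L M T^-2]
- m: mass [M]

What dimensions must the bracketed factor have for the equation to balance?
[L T^-2] — acceleration (e.g. a)

F has dimensions [L M T^-2]; m has dimensions [M].
The bracketed factor must supply [L M T^-2] / [M] = [L T^-2].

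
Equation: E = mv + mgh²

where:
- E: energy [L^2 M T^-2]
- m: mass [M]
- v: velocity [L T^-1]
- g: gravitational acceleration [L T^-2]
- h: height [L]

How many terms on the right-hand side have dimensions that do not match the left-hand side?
2

LHS E: [L^2 M T^-2]
- mv: [L M T^-1] ✗
- mgh²: [L^3 M T^-2] ✗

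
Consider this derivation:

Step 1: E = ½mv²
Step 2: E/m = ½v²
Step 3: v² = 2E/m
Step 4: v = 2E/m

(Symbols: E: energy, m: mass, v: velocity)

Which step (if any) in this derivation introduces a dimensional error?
Step 4

Step 1: E = ½mv² → LHS [L^2 M T^-2], RHS [L^2 M T^-2] ✓
Step 2: E/m = ½v² → LHS [L^2 T^-2], RHS [L^2 T^-2] ✓
Step 3: v² = 2E/m → LHS [L^2 T^-2], RHS [L^2 T^-2] ✓
Step 4: v = 2E/m → LHS [L T^-1], RHS [L^2 T^-2] ✗

The first dimensional inconsistency appears in step 4: v = 2E/m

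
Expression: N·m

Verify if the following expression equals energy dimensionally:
Yes

The expression N·m has dimensions [L^2 M T^-2], which is exactly energy [L^2 M T^-2].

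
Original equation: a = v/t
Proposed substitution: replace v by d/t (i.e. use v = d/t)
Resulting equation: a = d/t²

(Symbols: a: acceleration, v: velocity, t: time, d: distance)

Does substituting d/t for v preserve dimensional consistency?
Yes

[v] = [L T^-1] and [d/t] = [L T^-1]. These match, so the substitution replaces a quantity by one of the same dimensions and the result a = d/t² has LHS [L T^-2] vs RHS [L T^-2] — still consistent.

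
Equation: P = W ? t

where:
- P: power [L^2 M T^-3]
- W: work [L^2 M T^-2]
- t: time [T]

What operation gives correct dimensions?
division (÷): P = W ÷ t

P [L^2 M T^-3]; W [L^2 M T^-2]; t [T].
W × t → [L^2 M T^-1] ✗
W ÷ t → [L^2 M T^-3] ✓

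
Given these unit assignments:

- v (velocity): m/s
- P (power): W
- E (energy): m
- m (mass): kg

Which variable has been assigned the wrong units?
E

The variable E (energy) should have units J, not m.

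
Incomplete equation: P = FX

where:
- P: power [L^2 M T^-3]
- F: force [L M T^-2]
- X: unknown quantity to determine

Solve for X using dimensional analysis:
X = v (velocity), dimensions [L T^-1]

P has dimensions [L^2 M T^-3]; the rest of the RHS (F) has dimensions [L M T^-2].
So X must have dimensions [L T^-1] — X = v (velocity).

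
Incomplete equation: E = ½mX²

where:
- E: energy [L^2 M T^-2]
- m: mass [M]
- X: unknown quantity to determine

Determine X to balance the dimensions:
X = v (velocity), dimensions [L T^-1]

E has dimensions [L^2 M T^-2]; the rest of the RHS (½m) has dimensions [M].
So X² must have dimensions [L^2 T^-2], i.e. X has dimensions [L T^-1] — X = v (velocity).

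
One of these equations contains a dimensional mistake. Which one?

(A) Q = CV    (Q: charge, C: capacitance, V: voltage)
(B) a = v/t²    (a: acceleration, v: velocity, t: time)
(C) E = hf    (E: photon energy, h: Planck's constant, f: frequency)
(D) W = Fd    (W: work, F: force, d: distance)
(B) a = v/t²

The equation (B) a = v/t² is dimensionally incorrect.

LHS (a): [L T^-2]
RHS (v/t²): [L T^-3] ✗

The dimensions do not match. The other three equations balance.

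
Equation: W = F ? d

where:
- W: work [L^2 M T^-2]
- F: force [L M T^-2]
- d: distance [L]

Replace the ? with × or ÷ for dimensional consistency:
multiplication (×): W = F × d

W [L^2 M T^-2]; F [L M T^-2]; d [L].
F × d → [L^2 M T^-2] ✓
F ÷ d → [M T^-2] ✗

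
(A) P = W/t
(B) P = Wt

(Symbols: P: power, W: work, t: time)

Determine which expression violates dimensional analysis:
(B)

(A) P = W/t: LHS [L^2 M T^-3], RHS [L^2 M T^-3] ✓
(B) P = Wt: LHS [L^2 M T^-3], RHS [L^2 M T^-1] ✗

Expression (B) P = Wt is dimensionally incorrect.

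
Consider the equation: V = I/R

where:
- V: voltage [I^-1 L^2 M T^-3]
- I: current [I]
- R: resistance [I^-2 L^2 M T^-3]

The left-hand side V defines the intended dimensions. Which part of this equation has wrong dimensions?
The right-hand side term I/R

V has dimensions [I^-1 L^2 M T^-3], but I/R has dimensions [I^3 L^-2 M^-1 T^3], so the term I/R is dimensionally wrong for V.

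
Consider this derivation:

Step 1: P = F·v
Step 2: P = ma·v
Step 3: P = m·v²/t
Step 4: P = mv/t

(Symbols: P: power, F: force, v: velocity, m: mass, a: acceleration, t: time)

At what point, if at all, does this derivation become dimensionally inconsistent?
Step 4

Step 1: P = F·v → LHS [L^2 M T^-3], RHS [L^2 M T^-3] ✓
Step 2: P = ma·v → LHS [L^2 M T^-3], RHS [L^2 M T^-3] ✓
Step 3: P = m·v²/t → LHS [L^2 M T^-3], RHS [L^2 M T^-3] ✓
Step 4: P = mv/t → LHS [L^2 M T^-3], RHS [L M T^-2] ✗

The first dimensional inconsistency appears in step 4: P = mv/t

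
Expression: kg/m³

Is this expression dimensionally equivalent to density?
Yes

The expression kg/m³ has dimensions [L^-3 M], which is exactly density [L^-3 M].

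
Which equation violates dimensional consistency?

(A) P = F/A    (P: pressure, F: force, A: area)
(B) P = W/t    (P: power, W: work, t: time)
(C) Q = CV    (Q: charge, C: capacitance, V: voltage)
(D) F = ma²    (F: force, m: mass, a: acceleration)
(D) F = ma²

The equation (D) F = ma² is dimensionally incorrect.

LHS (F): [L M T^-2]
RHS (ma²): [L^2 M T^-4] ✗

The dimensions do not match. The other three equations balance.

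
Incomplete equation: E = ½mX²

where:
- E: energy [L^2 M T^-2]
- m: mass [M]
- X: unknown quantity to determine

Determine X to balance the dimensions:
X = v (velocity), dimensions [L T^-1]

E has dimensions [L^2 M T^-2]; the rest of the RHS (½m) has dimensions [M].
So X² must have dimensions [L^2 T^-2], i.e. X has dimensions [L T^-1] — X = v (velocity).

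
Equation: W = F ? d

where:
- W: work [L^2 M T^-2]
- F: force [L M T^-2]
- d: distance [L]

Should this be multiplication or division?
multiplication (×): W = F × d

W [L^2 M T^-2]; F [L M T^-2]; d [L].
F × d → [L^2 M T^-2] ✓
F ÷ d → [M T^-2] ✗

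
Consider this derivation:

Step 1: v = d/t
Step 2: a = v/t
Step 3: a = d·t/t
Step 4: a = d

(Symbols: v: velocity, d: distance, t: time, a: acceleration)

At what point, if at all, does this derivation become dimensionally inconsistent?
Step 3

Step 1: v = d/t → LHS [L T^-1], RHS [L T^-1] ✓
Step 2: a = v/t → LHS [L T^-2], RHS [L T^-2] ✓
Step 3: a = d·t/t → LHS [L T^-2], RHS [L] ✗

The first dimensional inconsistency appears in step 3: a = d·t/t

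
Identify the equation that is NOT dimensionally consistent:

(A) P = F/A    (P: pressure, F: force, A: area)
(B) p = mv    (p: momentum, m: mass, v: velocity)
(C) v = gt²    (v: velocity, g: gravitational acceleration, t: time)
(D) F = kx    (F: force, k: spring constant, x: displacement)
(C) v = gt²

The equation (C) v = gt² is dimensionally incorrect.

LHS (v): [L T^-1]
RHS (gt²): [L] ✗

The dimensions do not match. The other three equations balance.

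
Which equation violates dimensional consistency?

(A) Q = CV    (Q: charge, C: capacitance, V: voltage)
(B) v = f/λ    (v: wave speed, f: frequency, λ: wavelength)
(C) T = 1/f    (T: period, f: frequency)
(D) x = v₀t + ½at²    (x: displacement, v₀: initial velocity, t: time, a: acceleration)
(B) v = f/λ

The equation (B) v = f/λ is dimensionally incorrect.

LHS (v): [L T^-1]
RHS (f/λ): [L^-1 T^-1] ✗

The dimensions do not match. The other three equations balance.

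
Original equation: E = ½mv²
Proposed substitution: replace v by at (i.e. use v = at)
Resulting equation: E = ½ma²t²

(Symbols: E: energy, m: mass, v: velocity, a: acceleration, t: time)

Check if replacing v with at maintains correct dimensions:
Yes

[v] = [L T^-1] and [at] = [L T^-1]. These match, so the substitution replaces a quantity by one of the same dimensions and the result E = ½ma²t² has LHS [L^2 M T^-2] vs RHS [L^2 M T^-2] — still consistent.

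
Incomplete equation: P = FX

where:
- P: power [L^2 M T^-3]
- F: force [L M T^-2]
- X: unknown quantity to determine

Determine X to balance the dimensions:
X = v (velocity), dimensions [L T^-1]

P has dimensions [L^2 M T^-3]; the rest of the RHS (F) has dimensions [L M T^-2].
So X must have dimensions [L T^-1] — X = v (velocity).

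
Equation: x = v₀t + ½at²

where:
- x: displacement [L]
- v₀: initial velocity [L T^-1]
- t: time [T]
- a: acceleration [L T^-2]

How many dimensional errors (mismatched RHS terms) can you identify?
0

LHS x: [L]
- v₀t: [L] ✓
- ½at²: [L] ✓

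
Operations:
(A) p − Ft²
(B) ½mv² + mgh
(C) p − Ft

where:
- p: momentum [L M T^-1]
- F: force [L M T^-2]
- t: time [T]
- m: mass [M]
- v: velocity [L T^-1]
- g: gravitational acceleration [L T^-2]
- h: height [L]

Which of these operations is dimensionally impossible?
(A) p − Ft²

(A) p − Ft²: p [L M T^-1] and Ft² [L M] — different dimensions cannot be added/subtracted ✗
(B) ½mv² + mgh: ½mv² [L^2 M T^-2] and mgh [L^2 M T^-2] — same dimensions ✓
(C) p − Ft: p [L M T^-1] and Ft [L M T^-1] — same dimensions ✓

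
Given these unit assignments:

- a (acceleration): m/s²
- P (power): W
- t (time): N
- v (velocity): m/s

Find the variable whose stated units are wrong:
t

The variable t (time) should have units s, not N.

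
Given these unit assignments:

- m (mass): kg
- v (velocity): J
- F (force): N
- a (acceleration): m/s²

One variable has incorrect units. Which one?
v

The variable v (velocity) should have units m/s, not J.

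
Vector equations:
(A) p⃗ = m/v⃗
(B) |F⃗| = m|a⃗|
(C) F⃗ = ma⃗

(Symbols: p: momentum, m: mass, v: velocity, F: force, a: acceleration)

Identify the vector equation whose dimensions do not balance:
(A) p⃗ = m/v⃗

(A) p⃗ = m/v⃗: LHS [L M T^-1], RHS [L^-1 M T] ✗ — momentum is mass times velocity; should be mv⃗ (and division by a vector is undefined)
(B) |F⃗| = m|a⃗|: LHS [L M T^-2], RHS [L M T^-2] ✓ — magnitudes of vectors are scalars
(C) F⃗ = ma⃗: LHS [L M T^-2], RHS [L M T^-2] ✓ — Force and acceleration are vectors, mass is a scalar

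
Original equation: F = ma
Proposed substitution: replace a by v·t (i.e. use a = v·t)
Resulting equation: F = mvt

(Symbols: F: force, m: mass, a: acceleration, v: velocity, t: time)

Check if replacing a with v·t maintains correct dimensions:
No

[a] = [L T^-2] and [v·t] = [L]. These differ, so the substitution replaces a quantity by one of different dimensions and the result F = mvt has LHS [L M T^-2] vs RHS [L M] — inconsistent.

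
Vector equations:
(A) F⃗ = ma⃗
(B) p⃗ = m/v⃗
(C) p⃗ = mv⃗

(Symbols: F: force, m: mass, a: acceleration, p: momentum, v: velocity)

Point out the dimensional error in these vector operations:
(B) p⃗ = m/v⃗

(A) F⃗ = ma⃗: LHS [L M T^-2], RHS [L M T^-2] ✓ — Force and acceleration are vectors, mass is a scalar
(B) p⃗ = m/v⃗: LHS [L M T^-1], RHS [L^-1 M T] ✗ — momentum is mass times velocity; should be mv⃗ (and division by a vector is undefined)
(C) p⃗ = mv⃗: LHS [L M T^-1], RHS [L M T^-1] ✓ — mass (scalar) times velocity (vector)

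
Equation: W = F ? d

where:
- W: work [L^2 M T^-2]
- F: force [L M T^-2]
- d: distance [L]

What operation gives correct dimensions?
multiplication (×): W = F × d

W [L^2 M T^-2]; F [L M T^-2]; d [L].
F × d → [L^2 M T^-2] ✓
F ÷ d → [M T^-2] ✗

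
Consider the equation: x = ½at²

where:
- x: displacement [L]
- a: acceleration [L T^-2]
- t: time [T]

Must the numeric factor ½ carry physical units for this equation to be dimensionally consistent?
No

x has dimensions [L] and at² already has dimensions [L], so the equation balances without ½ contributing any dimensions. ½ is a pure (dimensionless) number; changing or removing it would not affect dimensional consistency.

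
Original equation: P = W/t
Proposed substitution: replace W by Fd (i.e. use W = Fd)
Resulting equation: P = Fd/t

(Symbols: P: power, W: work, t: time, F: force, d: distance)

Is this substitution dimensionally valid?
Yes

[W] = [L^2 M T^-2] and [Fd] = [L^2 M T^-2]. These match, so the substitution replaces a quantity by one of the same dimensions and the result P = Fd/t has LHS [L^2 M T^-3] vs RHS [L^2 M T^-3] — still consistent.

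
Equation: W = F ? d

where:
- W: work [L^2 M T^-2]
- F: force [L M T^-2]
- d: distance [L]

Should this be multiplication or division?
multiplication (×): W = F × d

W [L^2 M T^-2]; F [L M T^-2]; d [L].
F × d → [L^2 M T^-2] ✓
F ÷ d → [M T^-2] ✗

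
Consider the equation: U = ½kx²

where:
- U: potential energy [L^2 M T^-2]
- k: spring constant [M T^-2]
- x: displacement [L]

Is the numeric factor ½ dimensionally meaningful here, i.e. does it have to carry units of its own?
No

U has dimensions [L^2 M T^-2] and kx² already has dimensions [L^2 M T^-2], so the equation balances without ½ contributing any dimensions. ½ is a pure (dimensionless) number; changing or removing it would not affect dimensional consistency.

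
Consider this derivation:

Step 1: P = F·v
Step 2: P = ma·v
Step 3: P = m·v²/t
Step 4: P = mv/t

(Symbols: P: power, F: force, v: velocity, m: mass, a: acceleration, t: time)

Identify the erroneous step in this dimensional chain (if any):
Step 4

Step 1: P = F·v → LHS [L^2 M T^-3], RHS [L^2 M T^-3] ✓
Step 2: P = ma·v → LHS [L^2 M T^-3], RHS [L^2 M T^-3] ✓
Step 3: P = m·v²/t → LHS [L^2 M T^-3], RHS [L^2 M T^-3] ✓
Step 4: P = mv/t → LHS [L^2 M T^-3], RHS [L M T^-2] ✗

The first dimensional inconsistency appears in step 4: P = mv/t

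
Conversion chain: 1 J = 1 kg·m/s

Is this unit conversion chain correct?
The chain is incorrect (it contains an error).

Incorrect: Joule is kg·m²/s², not kg·m/s (that is momentum)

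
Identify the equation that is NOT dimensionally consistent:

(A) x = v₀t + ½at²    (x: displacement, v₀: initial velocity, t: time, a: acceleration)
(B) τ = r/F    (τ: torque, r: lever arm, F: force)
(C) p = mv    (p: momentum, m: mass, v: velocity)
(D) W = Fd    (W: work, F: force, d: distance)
(B) τ = r/F

The equation (B) τ = r/F is dimensionally incorrect.

LHS (τ): [L^2 M T^-2]
RHS (r/F): [M^-1 T^2] ✗

The dimensions do not match. The other three equations balance.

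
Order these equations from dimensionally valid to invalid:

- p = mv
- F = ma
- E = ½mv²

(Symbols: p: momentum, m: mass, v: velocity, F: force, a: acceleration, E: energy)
Dimensionally correct: p = mv, F = ma, E = ½mv²
Dimensionally incorrect: none
Ordered (correct first, then incorrect): p = mv, F = ma, E = ½mv²

- p = mv: LHS [L M T^-1], RHS [L M T^-1] → correct ✓
- F = ma: LHS [L M T^-2], RHS [L M T^-2] → correct ✓
- E = ½mv²: LHS [L^2 M T^-2], RHS [L^2 M T^-2] → correct ✓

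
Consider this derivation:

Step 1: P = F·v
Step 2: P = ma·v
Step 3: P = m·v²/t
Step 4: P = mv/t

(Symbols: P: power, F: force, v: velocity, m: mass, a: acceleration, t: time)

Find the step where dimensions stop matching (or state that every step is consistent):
Step 4

Step 1: P = F·v → LHS [L^2 M T^-3], RHS [L^2 M T^-3] ✓
Step 2: P = ma·v → LHS [L^2 M T^-3], RHS [L^2 M T^-3] ✓
Step 3: P = m·v²/t → LHS [L^2 M T^-3], RHS [L^2 M T^-3] ✓
Step 4: P = mv/t → LHS [L^2 M T^-3], RHS [L M T^-2] ✗

The first dimensional inconsistency appears in step 4: P = mv/t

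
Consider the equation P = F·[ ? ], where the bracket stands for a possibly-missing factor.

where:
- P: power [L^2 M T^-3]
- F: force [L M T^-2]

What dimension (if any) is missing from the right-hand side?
[L T^-1] — velocity (e.g. v)

P has dimensions [L^2 M T^-3]; F has dimensions [L M T^-2].
The bracketed factor must supply [L^2 M T^-3] / [L M T^-2] = [L T^-1].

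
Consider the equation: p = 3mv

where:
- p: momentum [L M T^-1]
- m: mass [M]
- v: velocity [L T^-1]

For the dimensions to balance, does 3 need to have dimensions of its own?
No

p has dimensions [L M T^-1] and mv already has dimensions [L M T^-1], so the equation balances without 3 contributing any dimensions. 3 is a pure (dimensionless) number; changing or removing it would not affect dimensional consistency.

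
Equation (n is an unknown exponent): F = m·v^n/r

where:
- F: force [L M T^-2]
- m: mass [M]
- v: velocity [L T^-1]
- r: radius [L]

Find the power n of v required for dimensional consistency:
n = 2

F has dimensions [L M T^-2]; v has dimensions [L T^-1].
The rest of the RHS has dimensions [L^-1 M], so v^n must supply [L^2 T^-2].
With n = 2: m·v^2/r has dimensions [L M T^-2], matching the LHS ✓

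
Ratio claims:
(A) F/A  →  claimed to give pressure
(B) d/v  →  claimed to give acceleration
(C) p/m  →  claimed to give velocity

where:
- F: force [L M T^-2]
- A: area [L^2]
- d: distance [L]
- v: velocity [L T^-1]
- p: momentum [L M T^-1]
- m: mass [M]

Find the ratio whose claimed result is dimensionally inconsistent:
(B) d/v does not give acceleration

(A) F/A: [L^-1 M T^-2] = pressure [L^-1 M T^-2] ✓
(B) d/v: [T] ≠ acceleration [L T^-2] ✗
(C) p/m: [L T^-1] = velocity [L T^-1] ✓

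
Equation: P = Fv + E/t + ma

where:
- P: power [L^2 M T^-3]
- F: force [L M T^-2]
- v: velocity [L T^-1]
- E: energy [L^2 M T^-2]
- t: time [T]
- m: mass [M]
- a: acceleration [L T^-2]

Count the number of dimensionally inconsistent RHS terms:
1

LHS P: [L^2 M T^-3]
- Fv: [L^2 M T^-3] ✓
- E/t: [L^2 M T^-3] ✓
- ma: [L M T^-2] ✗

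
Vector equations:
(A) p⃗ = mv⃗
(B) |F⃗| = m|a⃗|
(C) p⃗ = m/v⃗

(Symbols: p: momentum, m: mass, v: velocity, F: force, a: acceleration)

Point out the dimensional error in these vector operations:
(C) p⃗ = m/v⃗

(A) p⃗ = mv⃗: LHS [L M T^-1], RHS [L M T^-1] ✓ — mass (scalar) times velocity (vector)
(B) |F⃗| = m|a⃗|: LHS [L M T^-2], RHS [L M T^-2] ✓ — magnitudes of vectors are scalars
(C) p⃗ = m/v⃗: LHS [L M T^-1], RHS [L^-1 M T] ✗ — momentum is mass times velocity; should be mv⃗ (and division by a vector is undefined)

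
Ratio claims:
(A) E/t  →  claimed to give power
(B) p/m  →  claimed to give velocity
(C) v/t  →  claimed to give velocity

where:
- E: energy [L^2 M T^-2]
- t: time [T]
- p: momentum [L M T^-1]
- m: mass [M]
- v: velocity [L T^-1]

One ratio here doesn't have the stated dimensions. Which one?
(C) v/t does not give velocity

(A) E/t: [L^2 M T^-3] = power [L^2 M T^-3] ✓
(B) p/m: [L T^-1] = velocity [L T^-1] ✓
(C) v/t: [L T^-2] ≠ velocity [L T^-1] ✗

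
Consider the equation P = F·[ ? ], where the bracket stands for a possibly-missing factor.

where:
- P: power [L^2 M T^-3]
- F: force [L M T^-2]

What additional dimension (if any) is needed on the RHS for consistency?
[L T^-1] — velocity (e.g. v)

P has dimensions [L^2 M T^-3]; F has dimensions [L M T^-2].
The bracketed factor must supply [L^2 M T^-3] / [L M T^-2] = [L T^-1].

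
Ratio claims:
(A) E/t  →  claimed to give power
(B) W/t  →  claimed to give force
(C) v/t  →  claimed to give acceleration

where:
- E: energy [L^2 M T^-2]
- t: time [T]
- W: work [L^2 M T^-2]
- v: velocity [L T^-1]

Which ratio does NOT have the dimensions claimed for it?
(B) W/t does not give force

(A) E/t: [L^2 M T^-3] = power [L^2 M T^-3] ✓
(B) W/t: [L^2 M T^-3] ≠ force [L M T^-2] ✗
(C) v/t: [L T^-2] = acceleration [L T^-2] ✓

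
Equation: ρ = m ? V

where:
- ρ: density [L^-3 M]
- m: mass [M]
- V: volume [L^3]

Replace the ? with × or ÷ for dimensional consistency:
division (÷): ρ = m ÷ V

ρ [L^-3 M]; m [M]; V [L^3].
m × V → [L^3 M] ✗
m ÷ V → [L^-3 M] ✓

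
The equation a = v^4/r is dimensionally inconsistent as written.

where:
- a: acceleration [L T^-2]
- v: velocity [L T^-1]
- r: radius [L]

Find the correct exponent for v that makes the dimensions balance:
The exponent of v should be 2: a = v^2/r

The LHS a has dimensions [L T^-2]; v has dimensions [L T^-1].
As written, the RHS v^4/r (exponent 4 on v) has dimensions [L^3 T^-4], which does not match.
With exponent 2, the RHS v^2/r has dimensions [L T^-2], matching the LHS.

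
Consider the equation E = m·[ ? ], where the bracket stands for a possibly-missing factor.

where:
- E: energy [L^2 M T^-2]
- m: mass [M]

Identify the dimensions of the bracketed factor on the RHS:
[L^2 T^-2] — velocity squared (e.g. v²)

E has dimensions [L^2 M T^-2]; m has dimensions [M].
The bracketed factor must supply [L^2 M T^-2] / [M] = [L^2 T^-2].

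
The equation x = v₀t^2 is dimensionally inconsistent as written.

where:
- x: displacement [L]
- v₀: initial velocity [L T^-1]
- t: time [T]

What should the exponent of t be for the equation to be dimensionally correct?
The exponent of t should be 1: x = v₀t

The LHS x has dimensions [L]; t has dimensions [T].
As written, the RHS v₀t^2 (exponent 2 on t) has dimensions [L T], which does not match.
With exponent 1, the RHS v₀t has dimensions [L], matching the LHS.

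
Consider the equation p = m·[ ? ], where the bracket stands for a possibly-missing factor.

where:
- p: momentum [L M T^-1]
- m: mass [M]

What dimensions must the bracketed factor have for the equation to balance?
[L T^-1] — velocity (e.g. v)

p has dimensions [L M T^-1]; m has dimensions [M].
The bracketed factor must supply [L M T^-1] / [M] = [L T^-1].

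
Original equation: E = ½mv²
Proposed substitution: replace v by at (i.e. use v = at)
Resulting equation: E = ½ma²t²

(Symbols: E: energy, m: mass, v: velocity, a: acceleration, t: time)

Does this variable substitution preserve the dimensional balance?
Yes

[v] = [L T^-1] and [at] = [L T^-1]. These match, so the substitution replaces a quantity by one of the same dimensions and the result E = ½ma²t² has LHS [L^2 M T^-2] vs RHS [L^2 M T^-2] — still consistent.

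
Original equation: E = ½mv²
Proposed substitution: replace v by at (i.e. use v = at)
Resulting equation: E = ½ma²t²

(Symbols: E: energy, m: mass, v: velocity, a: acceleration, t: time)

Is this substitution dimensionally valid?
Yes

[v] = [L T^-1] and [at] = [L T^-1]. These match, so the substitution replaces a quantity by one of the same dimensions and the result E = ½ma²t² has LHS [L^2 M T^-2] vs RHS [L^2 M T^-2] — still consistent.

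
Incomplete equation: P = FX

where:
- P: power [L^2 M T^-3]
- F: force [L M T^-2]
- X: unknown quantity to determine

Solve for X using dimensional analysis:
X = v (velocity), dimensions [L T^-1]

P has dimensions [L^2 M T^-3]; the rest of the RHS (F) has dimensions [L M T^-2].
So X must have dimensions [L T^-1] — X = v (velocity).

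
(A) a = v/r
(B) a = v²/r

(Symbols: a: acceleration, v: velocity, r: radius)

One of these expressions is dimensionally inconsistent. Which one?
(A)

(A) a = v/r: LHS [L T^-2], RHS [T^-1] ✗
(B) a = v²/r: LHS [L T^-2], RHS [L T^-2] ✓

Expression (A) a = v/r is dimensionally incorrect.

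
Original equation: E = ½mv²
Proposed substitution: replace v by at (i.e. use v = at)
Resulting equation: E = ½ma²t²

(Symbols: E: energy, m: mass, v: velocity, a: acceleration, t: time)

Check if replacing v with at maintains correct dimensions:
Yes

[v] = [L T^-1] and [at] = [L T^-1]. These match, so the substitution replaces a quantity by one of the same dimensions and the result E = ½ma²t² has LHS [L^2 M T^-2] vs RHS [L^2 M T^-2] — still consistent.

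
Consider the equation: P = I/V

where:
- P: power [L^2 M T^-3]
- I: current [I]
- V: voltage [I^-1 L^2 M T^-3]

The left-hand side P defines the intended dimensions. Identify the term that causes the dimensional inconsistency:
The right-hand side term I/V

P has dimensions [L^2 M T^-3], but I/V has dimensions [I^2 L^-2 M^-1 T^3], so the term I/V is dimensionally wrong for P.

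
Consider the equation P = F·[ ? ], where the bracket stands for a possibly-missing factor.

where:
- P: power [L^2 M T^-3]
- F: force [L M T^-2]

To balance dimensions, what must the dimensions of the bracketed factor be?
[L T^-1] — velocity (e.g. v)

P has dimensions [L^2 M T^-3]; F has dimensions [L M T^-2].
The bracketed factor must supply [L^2 M T^-3] / [L M T^-2] = [L T^-1].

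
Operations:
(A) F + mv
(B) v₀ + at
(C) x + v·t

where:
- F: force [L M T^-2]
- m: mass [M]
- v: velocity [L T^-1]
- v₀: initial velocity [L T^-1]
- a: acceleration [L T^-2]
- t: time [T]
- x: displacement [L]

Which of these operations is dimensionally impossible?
(A) F + mv

(A) F + mv: F [L M T^-2] and mv [L M T^-1] — different dimensions cannot be added/subtracted ✗
(B) v₀ + at: v₀ [L T^-1] and at [L T^-1] — same dimensions ✓
(C) x + v·t: x [L] and v·t [L] — same dimensions ✓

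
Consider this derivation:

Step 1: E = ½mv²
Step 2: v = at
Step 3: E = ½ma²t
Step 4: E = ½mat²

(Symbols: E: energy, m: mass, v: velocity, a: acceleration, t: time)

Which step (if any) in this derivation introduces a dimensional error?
Step 3

Step 1: E = ½mv² → LHS [L^2 M T^-2], RHS [L^2 M T^-2] ✓
Step 2: v = at → LHS [L T^-1], RHS [L T^-1] ✓
Step 3: E = ½ma²t → LHS [L^2 M T^-2], RHS [L^2 M T^-3] ✗

The first dimensional inconsistency appears in step 3: E = ½ma²t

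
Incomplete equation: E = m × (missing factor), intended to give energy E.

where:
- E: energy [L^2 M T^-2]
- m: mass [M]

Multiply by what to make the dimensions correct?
v² (velocity squared), dimensions [L^2 T^-2]

E has dimensions [L^2 M T^-2] and m has dimensions [M].
The missing factor must have dimensions [L^2 M T^-2] / [M] = [L^2 T^-2], i.e. velocity squared (v²).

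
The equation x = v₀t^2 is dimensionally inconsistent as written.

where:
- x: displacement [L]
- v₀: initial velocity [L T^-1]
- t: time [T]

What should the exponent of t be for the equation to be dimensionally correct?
The exponent of t should be 1: x = v₀t

The LHS x has dimensions [L]; t has dimensions [T].
As written, the RHS v₀t^2 (exponent 2 on t) has dimensions [L T], which does not match.
With exponent 1, the RHS v₀t has dimensions [L], matching the LHS.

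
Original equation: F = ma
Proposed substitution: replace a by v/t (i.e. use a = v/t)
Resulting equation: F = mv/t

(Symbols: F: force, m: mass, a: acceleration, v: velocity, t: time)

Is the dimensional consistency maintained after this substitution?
Yes

[a] = [L T^-2] and [v/t] = [L T^-2]. These match, so the substitution replaces a quantity by one of the same dimensions and the result F = mv/t has LHS [L M T^-2] vs RHS [L M T^-2] — still consistent.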